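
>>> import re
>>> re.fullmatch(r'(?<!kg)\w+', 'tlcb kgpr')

None

`re.fullmatch` is like wrapping the pattern in `^…$` (in single-line mode).
Here the pattern can't cover the whole string, so the call returns None.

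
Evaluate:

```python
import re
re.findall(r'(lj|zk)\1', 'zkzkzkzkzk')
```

After group 1 captures some text, `\1` only succeeds where that same text appears again.
`findall` collects group 1 from each match (2 total).

['zk', 'zk']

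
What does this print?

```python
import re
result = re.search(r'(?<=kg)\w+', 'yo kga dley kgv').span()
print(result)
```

(5, 6)

The `(?=…)`/`(?<=…)` assertion just peeks at neighbouring text; it doesn't advance the match position.
The match spans [5:6] → 'a'.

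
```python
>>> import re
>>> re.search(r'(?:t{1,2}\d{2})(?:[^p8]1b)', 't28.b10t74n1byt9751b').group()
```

't74n1b'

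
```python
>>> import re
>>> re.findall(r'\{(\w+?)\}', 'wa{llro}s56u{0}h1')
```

Matches: at [2:8] match '{llro}', group 1 = 'llro'; at [12:15] match '{0}', group 1 = '0'.
One capturing group, so `findall` returns just the captured substring from each match — 2 in all.

['llro', '0']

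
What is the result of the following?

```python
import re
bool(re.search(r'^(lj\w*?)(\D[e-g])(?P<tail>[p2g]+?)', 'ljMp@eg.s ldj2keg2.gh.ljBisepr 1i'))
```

True

This matches anchored at the start of the string; then the literal 'lj', then zero or more of a word character (lazy) (captured); then a non-digit, then a character in [e-g] (captured); then one or more of one of [p2g] (lazy) (captured as 'tail').
The match spans [0:7] → 'ljMp@eg'.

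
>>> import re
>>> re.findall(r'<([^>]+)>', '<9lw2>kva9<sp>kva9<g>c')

['9lw2', 'sp', 'g']

Scanning left to right: at [0:6] match '<9lw2>', group 1 = '9lw2'; at [10:14] match '<sp>', group 1 = 'sp'; at [18:21] match '<g>', group 1 = 'g'.
`findall` collects group 1 from each match (3 total).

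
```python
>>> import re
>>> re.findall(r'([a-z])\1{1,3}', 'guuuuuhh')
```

['u', 'h']

After group 1 captures some text, `\1` only succeeds where that same text appears again.
`findall` collects group 1 from each match (2 total).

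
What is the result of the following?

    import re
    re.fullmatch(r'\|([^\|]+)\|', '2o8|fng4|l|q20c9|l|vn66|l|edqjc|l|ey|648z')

For `fullmatch`, every character of the input must be accounted for by the pattern.
Here there's no way to consume every character, so the call returns None.

None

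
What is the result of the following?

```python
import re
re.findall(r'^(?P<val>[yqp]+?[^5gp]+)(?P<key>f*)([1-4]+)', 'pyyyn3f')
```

[('pyyyn', '', '3')]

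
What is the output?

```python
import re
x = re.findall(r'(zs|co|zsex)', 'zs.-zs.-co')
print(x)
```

['zs', 'zs', 'co']

Scanning left to right: at [0:2] match 'zs', group 1 = 'zs'; at [4:6] match 'zs', group 1 = 'zs'; at [8:10] match 'co', group 1 = 'co'.
One capturing group, so `findall` returns just the captured substring from each match — 3 in all.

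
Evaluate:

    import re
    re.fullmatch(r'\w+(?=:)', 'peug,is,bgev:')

The lookaround is zero-width — it requires the adjacent text to match without consuming it, so the asserted text isn't part of the match.
`re.fullmatch` requires the pattern to consume the entire string.
Here there's no way to consume every character, so the call returns None.

None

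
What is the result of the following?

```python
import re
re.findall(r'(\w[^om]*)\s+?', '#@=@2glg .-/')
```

['2glg']

`findall` collects group 1 from the one match (1 total).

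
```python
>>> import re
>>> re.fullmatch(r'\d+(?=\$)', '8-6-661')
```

None

The `(?=…)`/`(?<=…)` assertion just peeks at neighbouring text; it doesn't advance the match position.
`re.fullmatch` is like wrapping the pattern in `^…$` (in single-line mode).
Here the pattern can't cover the whole string, so the call returns None.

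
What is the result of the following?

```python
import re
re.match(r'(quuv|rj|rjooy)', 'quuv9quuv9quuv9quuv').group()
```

With `match`, the pattern is implicitly anchored at the beginning.
The match spans [0:4] → 'quuv'.
Captured: group 1 = 'quuv'.

'quuv'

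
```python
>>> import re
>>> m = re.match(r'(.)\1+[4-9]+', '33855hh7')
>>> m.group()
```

'33855'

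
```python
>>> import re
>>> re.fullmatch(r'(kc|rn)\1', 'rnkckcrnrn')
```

None

`\1` has to match the exact text group 1 already captured.
For `fullmatch`, every character of the input must be accounted for by the pattern.
Here the pattern can't cover the whole string, so the call returns None.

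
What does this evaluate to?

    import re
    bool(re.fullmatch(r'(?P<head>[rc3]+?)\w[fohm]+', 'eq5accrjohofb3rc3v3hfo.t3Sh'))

False

The pattern matches one or more of one of [rc3] (lazy) (captured as 'head'); then a word character, then one or more of one of [fohm].
For `fullmatch`, every character of the input must be accounted for by the pattern.
Here there's no way to consume every character, so the call returns None, and `bool(None)` is False.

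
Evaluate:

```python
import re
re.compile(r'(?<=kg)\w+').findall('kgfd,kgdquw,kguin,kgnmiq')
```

The lookaround is zero-width — it requires the adjacent text to match without consuming it, so the asserted text isn't part of the match.
`findall` yields the raw match text (4 of them) because the pattern has no groups.

['fd', 'dquw', 'uin', 'nmiq']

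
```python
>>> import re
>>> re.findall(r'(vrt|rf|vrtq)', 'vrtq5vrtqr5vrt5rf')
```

The regex engine tests alternatives in the order written; an earlier branch that matches wins even if a later one would match more.
Scanning left to right: at [0:3] match 'vrt', group 1 = 'vrt'; at [5:8] match 'vrt', group 1 = 'vrt'; at [11:14] match 'vrt', group 1 = 'vrt'; at [15:17] match 'rf', group 1 = 'rf'.
Because there's exactly one group, `findall` drops the full match and keeps group 1 from each hit.

['vrt', 'vrt', 'vrt', 'rf']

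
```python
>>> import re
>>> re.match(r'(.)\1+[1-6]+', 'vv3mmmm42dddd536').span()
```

(0, 3)

`match` is anchored at position 0; if the pattern doesn't fit there, it returns None.
The match spans [0:3] → 'vv3'.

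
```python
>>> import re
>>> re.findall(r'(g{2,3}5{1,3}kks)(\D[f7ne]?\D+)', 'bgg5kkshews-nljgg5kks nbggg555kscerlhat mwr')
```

Pattern: 2 to 3 of the literal 'g', then 1 to 3 of a literal '5', then the literal 'kks' (captured); then a non-digit, then optionally one of [f7ne], then one or more of a non-digit (captured).
Matches: at [1:17] match 'gg5kkshews-nljgg', groups = ('gg5kks', 'hews-nljgg').
`findall` packs the 2 group values into a tuple for every match.

[('gg5kks', 'hews-nljgg')]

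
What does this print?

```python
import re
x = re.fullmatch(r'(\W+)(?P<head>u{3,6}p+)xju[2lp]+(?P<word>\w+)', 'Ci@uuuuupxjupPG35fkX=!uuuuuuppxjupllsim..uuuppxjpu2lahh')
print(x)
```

Pattern: one or more of a non-word character (captured); then 3 to 6 of the literal 'u', then one or more of the literal 'p' (captured as 'head'); then the literal 'xju', then one or more of one of [2lp]; then one or more of a word character (captured as 'word').
For `fullmatch`, every character of the input must be accounted for by the pattern.
Here the string isn't matched end-to-end, so the call returns None.

None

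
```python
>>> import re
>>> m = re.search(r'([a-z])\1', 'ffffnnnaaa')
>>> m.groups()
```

The match spans [0:2] → 'ff'.
Captured: group 1 = 'f'.

('f',)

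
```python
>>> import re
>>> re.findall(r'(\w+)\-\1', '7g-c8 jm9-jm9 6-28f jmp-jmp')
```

['jm9', 'jmp']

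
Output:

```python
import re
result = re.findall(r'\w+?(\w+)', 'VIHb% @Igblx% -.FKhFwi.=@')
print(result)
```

A `+?`/`*?`/`{m,n}?` starts at its minimum and grows only as far as needed for what follows to match.
One capturing group, so `findall` returns just the captured substring from each match — 3 in all.

['IHb', 'gblx', 'KhFwi']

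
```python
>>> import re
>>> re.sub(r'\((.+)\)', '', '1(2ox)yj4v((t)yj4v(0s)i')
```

'1i'

Each match is replaced by ''.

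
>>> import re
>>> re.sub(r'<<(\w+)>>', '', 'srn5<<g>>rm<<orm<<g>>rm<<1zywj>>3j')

Matches: at [4:9] → '<<g>>'; at [16:21] → '<<g>>'; at [23:32] → '<<1zywj>>'.
Each match is replaced by ''.

'srn5rm<<ormrm3j'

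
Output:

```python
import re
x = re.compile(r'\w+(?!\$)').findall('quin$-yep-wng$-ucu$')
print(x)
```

['qui', 'yep', 'wn', 'uc']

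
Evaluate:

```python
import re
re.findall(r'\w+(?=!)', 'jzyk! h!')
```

['jzyk', 'h']

Lookahead/lookbehind check context without consuming it, so the matched span excludes the asserted characters.
Matches: at [0:4] → 'jzyk'; at [6:7] → 'h'.
`findall` yields the raw match text (2 of them) because the pattern has no groups.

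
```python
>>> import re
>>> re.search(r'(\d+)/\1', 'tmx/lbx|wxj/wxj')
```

`\1` is not a pattern — it's the concrete string captured by group 1, re-applied verbatim.
Here no position works, so the call returns None.

None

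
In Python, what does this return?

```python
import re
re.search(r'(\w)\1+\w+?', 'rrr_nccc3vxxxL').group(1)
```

The match spans [0:4] → 'rrr_'.
Captured: group 1 = 'r'.

'r'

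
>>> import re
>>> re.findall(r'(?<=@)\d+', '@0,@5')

The `(?=…)`/`(?<=…)` assertion just peeks at neighbouring text; it doesn't advance the match position.
Matches: at [1:2] → '0'; at [4:5] → '5'.
Since nothing is captured, `findall` lists the 2 matched substrings directly.

['0', '5']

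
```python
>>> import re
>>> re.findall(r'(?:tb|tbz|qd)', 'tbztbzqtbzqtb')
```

['tb', 'tb', 'tb', 'tb']

Alternation isn't longest-match — the leftmost alternative that fits at this position is chosen.
Matches: at [0:2] → 'tb'; at [3:5] → 'tb'; at [7:9] → 'tb'; at [11:13] → 'tb'.
`findall` yields the raw match text (4 of them) because the pattern has no groups.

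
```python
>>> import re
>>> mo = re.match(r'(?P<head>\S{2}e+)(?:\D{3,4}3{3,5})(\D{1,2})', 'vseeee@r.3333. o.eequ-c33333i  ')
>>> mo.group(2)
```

Pattern: exactly 2 of a non-whitespace character, then one or more of the literal 'e' (captured as 'head'); then 3 to 4 of a non-digit, then 3 to 5 of the literal '3' (non-capturing group); then 1 to 2 of a non-digit (captured).
`match` is anchored at position 0; if the pattern doesn't fit there, it returns None.
The match spans [0:15] → 'vseeee@r.3333. '.
Captured: group 1 = 'vseeee', group 2 = '. '.

'. '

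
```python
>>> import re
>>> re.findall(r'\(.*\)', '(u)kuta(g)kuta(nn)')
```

Matches: at [0:18] → '(u)kuta(g)kuta(nn)'.
Since nothing is captured, `findall` lists the 1 matched substring directly.

['(u)kuta(g)kuta(nn)']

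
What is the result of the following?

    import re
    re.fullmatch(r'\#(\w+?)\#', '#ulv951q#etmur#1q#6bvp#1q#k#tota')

`re.fullmatch` requires the pattern to consume the entire string.
Here there's no way to consume every character, so the call returns None.

None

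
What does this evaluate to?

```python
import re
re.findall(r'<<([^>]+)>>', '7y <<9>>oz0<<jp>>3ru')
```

['9', 'jp']

Walking the string: at [3:8] match '<<9>>', group 1 = '9'; at [11:17] match '<<jp>>', group 1 = 'jp'.
One capturing group, so `findall` returns just the captured substring from each match — 2 in all.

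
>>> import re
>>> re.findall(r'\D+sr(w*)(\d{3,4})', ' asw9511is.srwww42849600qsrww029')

[('www', '4284'), ('ww', '029')]

The pattern matches one or more of a non-digit, then the literal 'sr'; then zero or more of a literal 'w' (captured); then 3 to 4 of a digit (captured).
Walking the string: at [8:20] match 'is.srwww4284', groups = ('www', '4284'); at [24:32] match 'qsrww029', groups = ('ww', '029').
Multiple groups make `findall` return tuples — one 2-tuple for each match.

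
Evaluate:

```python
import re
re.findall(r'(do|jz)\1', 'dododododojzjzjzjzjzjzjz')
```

['do', 'do', 'jz', 'jz', 'jz']

`\1` is not a pattern — it's the concrete string captured by group 1, re-applied verbatim.
Matches: at [0:4] match 'dodo', group 1 = 'do'; at [4:8] match 'dodo', group 1 = 'do'; at [10:14] match 'jzjz', group 1 = 'jz'; at [14:18] match 'jzjz', group 1 = 'jz'; at [18:22] match 'jzjz', group 1 = 'jz'.
With a single group, `findall` returns only what that group captured — 5 items.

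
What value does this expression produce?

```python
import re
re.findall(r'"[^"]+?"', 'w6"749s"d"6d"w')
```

['"749s"', '"6d"']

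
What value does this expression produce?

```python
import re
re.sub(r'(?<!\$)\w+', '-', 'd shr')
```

'- -'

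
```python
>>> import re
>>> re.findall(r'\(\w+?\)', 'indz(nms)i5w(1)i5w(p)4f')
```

['(nms)', '(1)', '(p)']

No capturing groups, so `findall` returns the 3 full match strings.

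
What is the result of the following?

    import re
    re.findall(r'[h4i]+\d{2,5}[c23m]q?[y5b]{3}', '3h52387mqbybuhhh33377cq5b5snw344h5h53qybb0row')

The pattern matches one or more of one of [h4i]; then 2 to 5 of a digit, then one of [c23m]; then optionally a literal 'q', then exactly 3 of one of [y5b].
Matches: at [1:12] → 'h52387mqbyb'; at [13:26] → 'hhh33377cq5b5'.
With no groups in the pattern, `findall` gives back each whole match — 2 here.

['h52387mqbyb', 'hhh33377cq5b5']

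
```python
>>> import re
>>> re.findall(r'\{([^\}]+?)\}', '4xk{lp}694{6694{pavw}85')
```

['lp', '6694{pavw']

Scanning left to right: at [3:7] match '{lp}', group 1 = 'lp'; at [10:21] match '{6694{pavw}', group 1 = '6694{pavw'.
`findall` collects group 1 from each match (2 total).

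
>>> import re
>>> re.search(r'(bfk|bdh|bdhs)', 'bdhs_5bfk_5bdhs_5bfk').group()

Branches in `(...|...)` are attempted left-to-right; the first branch that allows the whole pattern to succeed is taken.
`re.search` scans for the first position where the pattern succeeds.
The match spans [0:3] → 'bdh'.
Captured: group 1 = 'bdh'.

'bdh'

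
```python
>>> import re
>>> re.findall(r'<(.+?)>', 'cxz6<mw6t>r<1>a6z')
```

Lazy quantifiers expand one character at a time until the remainder of the pattern can match.
Because there's exactly one group, `findall` drops the full match and keeps group 1 from each hit.

['mw6t', '1']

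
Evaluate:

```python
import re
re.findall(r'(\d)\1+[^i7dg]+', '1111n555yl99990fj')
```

`\1` is not a pattern — it's the concrete string captured by group 1, re-applied verbatim.
With a single group, `findall` returns only what that group captured — 1 item.

['1']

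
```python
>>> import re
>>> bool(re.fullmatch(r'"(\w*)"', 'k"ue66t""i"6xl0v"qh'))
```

False

`fullmatch` succeeds only if the pattern covers the string from start to end.
Here there's no way to consume every character, so the call returns None, and `bool(None)` is False.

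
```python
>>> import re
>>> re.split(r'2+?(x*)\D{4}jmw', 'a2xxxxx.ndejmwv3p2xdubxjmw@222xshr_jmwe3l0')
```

The pattern matches one or more of a literal '2' (lazy); then zero or more of a literal 'x' (captured); then exactly 4 of a non-digit, then the literal 'jmw'.
Matches to split on: at [1:14] → '2xxxxx.ndejmw'; at [17:26] → '2xdubxjmw'; at [27:38] → '222xshr_jmw'.
Because the pattern has a capturing group, `split` also inserts each captured text between the pieces.

['a', 'xxxxx', 'v3p', 'x', '@', 'x', 'e3l0']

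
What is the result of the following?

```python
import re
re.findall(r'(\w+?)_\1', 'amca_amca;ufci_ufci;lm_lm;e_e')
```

The backreference `\1` re-matches whatever the first group consumed, character for character.
`findall` collects group 1 from each match (4 total).

['amca', 'ufci', 'lm', 'e']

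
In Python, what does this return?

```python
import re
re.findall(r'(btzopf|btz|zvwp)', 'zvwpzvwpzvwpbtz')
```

['zvwp', 'zvwp', 'zvwp', 'btz']

Matches: at [0:4] match 'zvwp', group 1 = 'zvwp'; at [4:8] match 'zvwp', group 1 = 'zvwp'; at [8:12] match 'zvwp', group 1 = 'zvwp'; at [12:15] match 'btz', group 1 = 'btz'.
Because there's exactly one group, `findall` drops the full match and keeps group 1 from each hit.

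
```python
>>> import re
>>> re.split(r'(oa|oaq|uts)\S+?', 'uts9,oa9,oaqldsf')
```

['', 'uts', ',', 'oa', ',', 'oa', 'ldsf']

Alternation tries branches left to right and keeps the first one that lets the overall match succeed at that position.
With a capturing group present, the delimiter's captured portion is kept in the result list.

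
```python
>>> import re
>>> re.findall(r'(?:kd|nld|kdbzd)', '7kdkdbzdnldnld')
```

['kd', 'kd', 'nld', 'nld']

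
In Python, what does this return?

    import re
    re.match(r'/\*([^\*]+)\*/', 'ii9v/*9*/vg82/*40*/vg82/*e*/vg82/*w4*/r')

`re.match` only tries the pattern at the start of the string.
Here the string doesn't start with a match, so the call returns None.

None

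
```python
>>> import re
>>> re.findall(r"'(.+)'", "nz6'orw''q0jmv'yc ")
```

["orw''q0jmv"]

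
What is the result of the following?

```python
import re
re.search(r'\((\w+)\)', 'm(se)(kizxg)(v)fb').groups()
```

The match spans [1:5] → '(se)'.
Captured: group 1 = 'se'.

('se',)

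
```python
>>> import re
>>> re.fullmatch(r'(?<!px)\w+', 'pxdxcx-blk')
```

None

The negative lookaround is zero-width — it rules out positions where the adjacent text would match, without consuming anything.
For `fullmatch`, every character of the input must be accounted for by the pattern.
Here the string isn't matched end-to-end, so the call returns None.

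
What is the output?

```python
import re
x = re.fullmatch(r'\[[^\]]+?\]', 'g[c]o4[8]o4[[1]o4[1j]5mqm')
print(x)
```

None

`re.fullmatch` requires the pattern to consume the entire string.
Here the string isn't matched end-to-end, so the call returns None.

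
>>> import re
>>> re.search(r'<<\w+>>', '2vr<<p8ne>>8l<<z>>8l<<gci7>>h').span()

(3, 11)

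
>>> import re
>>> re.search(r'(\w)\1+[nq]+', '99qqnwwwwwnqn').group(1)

The match spans [0:5] → '99qqn'.
Captured: group 1 = '9'.

'9'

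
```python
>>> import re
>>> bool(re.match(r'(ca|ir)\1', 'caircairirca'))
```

With `match`, the pattern is implicitly anchored at the beginning.
Here position 0 doesn't satisfy it, so the call returns None, and `bool(None)` is False.

False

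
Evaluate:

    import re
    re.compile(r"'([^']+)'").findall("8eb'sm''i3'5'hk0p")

['sm', 'i3']

One capturing group, so `findall` returns just the captured substring from each match — 2 in all.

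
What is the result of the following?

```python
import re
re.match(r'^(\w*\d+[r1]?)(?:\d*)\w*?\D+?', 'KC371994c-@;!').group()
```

'KC371994c'

`re.match` only tries the pattern at the start of the string.
The match spans [0:9] → 'KC371994c'.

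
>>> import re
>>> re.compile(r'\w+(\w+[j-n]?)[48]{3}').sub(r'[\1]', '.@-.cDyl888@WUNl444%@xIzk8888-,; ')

'.@-.[l]@[l]%@[8]-,; '

Pattern: one or more of a word character; then one or more of a word character, then optionally a character in [j-n] (captured); then exactly 3 of one of [48].
Each match is replaced using the text its own group 1 captured.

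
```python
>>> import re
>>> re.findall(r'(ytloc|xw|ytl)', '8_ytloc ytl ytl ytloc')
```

['ytloc', 'ytl', 'ytl', 'ytloc']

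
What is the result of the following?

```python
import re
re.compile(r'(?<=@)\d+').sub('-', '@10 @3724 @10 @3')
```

Lookahead/lookbehind check context without consuming it, so the matched span excludes the asserted characters.
Matches: at [1:3] → '10'; at [5:9] → '3724'; at [11:13] → '10'; at [15:16] → '3'.
Every occurrence is swapped for '-'.

'@- @- @- @-'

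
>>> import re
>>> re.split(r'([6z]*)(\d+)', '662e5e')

This matches zero or more of one of [6z] (captured); then one or more of a digit (captured).
The group in the pattern means `split` returns the separators' captures alongside the pieces.

['', '66', '2', 'e', '', '5', 'e']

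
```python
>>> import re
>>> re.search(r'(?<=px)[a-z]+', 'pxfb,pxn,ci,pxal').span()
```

The positive lookaround only admits positions where the adjacent text matches; those characters stay outside the span.
Unlike `match`, `search` isn't anchored — it looks for the pattern anywhere in the string.
The match spans [2:4] → 'fb'.

(2, 4)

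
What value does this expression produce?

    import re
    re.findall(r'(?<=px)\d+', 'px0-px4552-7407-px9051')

The lookaround is zero-width — it requires the adjacent text to match without consuming it, so the asserted text isn't part of the match.
`findall` yields the raw match text (3 of them) because the pattern has no groups.

['0', '4552', '9051']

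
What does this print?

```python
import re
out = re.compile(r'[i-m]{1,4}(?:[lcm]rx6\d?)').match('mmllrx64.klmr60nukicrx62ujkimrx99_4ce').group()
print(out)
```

mmllrx64

With `match`, the pattern is implicitly anchored at the beginning.
The match spans [0:8] → 'mmllrx64'.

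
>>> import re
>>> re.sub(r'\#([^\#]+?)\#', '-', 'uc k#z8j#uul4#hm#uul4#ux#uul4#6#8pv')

'uc k-uul4-uul4-uul4-8pv'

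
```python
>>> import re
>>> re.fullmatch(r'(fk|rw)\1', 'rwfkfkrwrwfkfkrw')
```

The backreference `\1` re-matches whatever the first group consumed, character for character.
`re.fullmatch` is like wrapping the pattern in `^…$` (in single-line mode).
Here the string isn't matched end-to-end, so the call returns None.

None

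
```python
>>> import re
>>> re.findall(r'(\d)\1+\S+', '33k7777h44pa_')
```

A backreference is literal: `\1` must see the identical characters the first group matched.
With a single group, `findall` returns only what that group captured — 1 item.

['3']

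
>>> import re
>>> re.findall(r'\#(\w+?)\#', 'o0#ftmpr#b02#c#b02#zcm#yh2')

['ftmpr', 'c', 'zcm']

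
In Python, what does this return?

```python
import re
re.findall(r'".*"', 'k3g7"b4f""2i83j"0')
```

['"b4f""2i83j"']

Scanning left to right: at [4:16] → '"b4f""2i83j"'.
`findall` yields the raw match text (1 of them) because the pattern has no groups.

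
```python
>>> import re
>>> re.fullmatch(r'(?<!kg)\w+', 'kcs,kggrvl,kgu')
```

None

The negative lookahead/lookbehind blocks any match where the forbidden context is present.
`re.fullmatch` is like wrapping the pattern in `^…$` (in single-line mode).
Here the string isn't matched end-to-end, so the call returns None.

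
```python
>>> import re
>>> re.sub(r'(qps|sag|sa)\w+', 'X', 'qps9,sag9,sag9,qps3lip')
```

'X,X,X,X'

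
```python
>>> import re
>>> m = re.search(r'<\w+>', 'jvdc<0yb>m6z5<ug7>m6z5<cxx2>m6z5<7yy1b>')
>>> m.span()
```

(4, 9)

The match spans [4:9] → '<0yb>'.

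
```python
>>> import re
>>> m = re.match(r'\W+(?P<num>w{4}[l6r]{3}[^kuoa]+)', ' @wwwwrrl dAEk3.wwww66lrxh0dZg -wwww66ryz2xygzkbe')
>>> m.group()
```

With `match`, the pattern is implicitly anchored at the beginning.
The match spans [0:13] → ' @wwwwrrl dAE'.

' @wwwwrrl dAE'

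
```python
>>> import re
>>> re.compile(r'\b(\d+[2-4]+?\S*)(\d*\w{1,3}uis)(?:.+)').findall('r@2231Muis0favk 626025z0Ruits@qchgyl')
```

[('2231', 'Muis')]

This matches a word boundary (`\b`, zero-width); then one or more of a digit, then one or more of a character in [2-4] (lazy), then zero or more of a non-whitespace character (captured); then zero or more of a digit, then 1 to 3 of a word character, then the literal 'uis' (captured); then one or more of any character (non-capturing group).
Scanning left to right: at [2:36] match '2231Muis0favk 626025z0Ruits@qchgyl', groups = ('2231', 'Muis').
With 2 capturing groups, `findall` returns a 2-tuple per match.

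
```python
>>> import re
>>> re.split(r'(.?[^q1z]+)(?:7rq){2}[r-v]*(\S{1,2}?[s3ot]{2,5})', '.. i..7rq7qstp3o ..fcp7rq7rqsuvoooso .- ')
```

['.. i..7rq7', 'qstp3o ..fcp', 'oooso', ' .- ']

The pattern matches optionally any character, then one or more of any character except [q1z] (captured); then the literal '7rq' repeated 2 times, then zero or more of a character in [r-v]; then 1 to 2 of a non-whitespace character (lazy), then 2 to 5 of one of [s3ot] (captured).
Because the pattern has a capturing group, `split` also inserts each captured text between the pieces.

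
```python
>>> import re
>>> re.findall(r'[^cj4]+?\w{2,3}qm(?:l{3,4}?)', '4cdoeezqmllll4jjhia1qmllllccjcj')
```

['doeezqmlll', 'hia1qmlll']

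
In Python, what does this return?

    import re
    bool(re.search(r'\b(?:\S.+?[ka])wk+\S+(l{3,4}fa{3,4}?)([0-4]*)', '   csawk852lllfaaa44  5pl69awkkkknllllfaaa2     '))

True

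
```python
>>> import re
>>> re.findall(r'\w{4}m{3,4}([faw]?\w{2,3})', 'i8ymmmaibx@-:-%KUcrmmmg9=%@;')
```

This matches exactly 4 of a word character, then 3 to 4 of the literal 'm'; then optionally one of [faw], then 2 to 3 of a word character (captured).
Because there's exactly one group, `findall` drops the full match and keeps group 1 from the one hit.

['g9']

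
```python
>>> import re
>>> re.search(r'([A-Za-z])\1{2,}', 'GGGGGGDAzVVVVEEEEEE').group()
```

'GGGGGG'

A backreference is literal: `\1` must see the identical characters the first group matched.
The match spans [0:6] → 'GGGGGG'.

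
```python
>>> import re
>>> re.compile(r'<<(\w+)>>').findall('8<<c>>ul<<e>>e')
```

Scanning left to right: at [1:6] match '<<c>>', group 1 = 'c'; at [8:13] match '<<e>>', group 1 = 'e'.
Because there's exactly one group, `findall` drops the full match and keeps group 1 from each hit.

['c', 'e']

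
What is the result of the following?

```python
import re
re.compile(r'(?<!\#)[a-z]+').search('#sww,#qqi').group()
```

'ww'

The negative lookahead/lookbehind blocks any match where the forbidden context is present.
Unlike `match`, `search` isn't anchored — it looks for the pattern anywhere in the string.
The match spans [2:4] → 'ww'.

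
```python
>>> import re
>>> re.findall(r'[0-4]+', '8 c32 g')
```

['32']

Since nothing is captured, `findall` lists the 1 matched substring directly.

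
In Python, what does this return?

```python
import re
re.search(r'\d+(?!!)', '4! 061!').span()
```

The negative lookahead/lookbehind blocks any match where the forbidden context is present.
`re.search` tries every starting position until one works.
The match spans [3:5] → '06'.

(3, 5)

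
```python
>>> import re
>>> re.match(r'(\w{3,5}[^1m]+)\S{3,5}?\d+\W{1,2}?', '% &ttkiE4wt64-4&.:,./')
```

None

`re.match` only tries the pattern at the start of the string.
Here the string doesn't start with a match, so the call returns None.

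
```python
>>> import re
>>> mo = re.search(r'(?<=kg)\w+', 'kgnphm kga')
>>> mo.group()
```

Lookahead/lookbehind check context without consuming it, so the matched span excludes the asserted characters.
The match spans [2:6] → 'nphm'.

'nphm'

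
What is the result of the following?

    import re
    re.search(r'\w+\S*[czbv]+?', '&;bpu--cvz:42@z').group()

'bpu--cvz:42@z'

The match spans [2:15] → 'bpu--cvz:42@z'.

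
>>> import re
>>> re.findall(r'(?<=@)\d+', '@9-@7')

The lookaround is zero-width — it requires the adjacent text to match without consuming it, so the asserted text isn't part of the match.
With no groups in the pattern, `findall` gives back each whole match — 2 here.

['9', '7']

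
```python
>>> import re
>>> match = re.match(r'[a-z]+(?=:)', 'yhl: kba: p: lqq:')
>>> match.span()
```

(0, 3)

With `match`, the pattern is implicitly anchored at the beginning.
The match spans [0:3] → 'yhl'.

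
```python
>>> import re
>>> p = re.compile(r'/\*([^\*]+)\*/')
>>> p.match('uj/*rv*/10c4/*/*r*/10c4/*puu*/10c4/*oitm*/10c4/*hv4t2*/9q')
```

`re.match` only tries the pattern at the start of the string.
Here position 0 doesn't satisfy it, so the call returns None.

None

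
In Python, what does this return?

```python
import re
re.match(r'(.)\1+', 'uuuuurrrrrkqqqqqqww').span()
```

(0, 5)

After group 1 captures some text, `\1` only succeeds where that same text appears again.
`re.match` only tries the pattern at the start of the string.
The match spans [0:5] → 'uuuuu'.
Captured: group 1 = 'u'.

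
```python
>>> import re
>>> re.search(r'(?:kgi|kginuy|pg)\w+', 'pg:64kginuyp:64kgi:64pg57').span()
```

(5, 12)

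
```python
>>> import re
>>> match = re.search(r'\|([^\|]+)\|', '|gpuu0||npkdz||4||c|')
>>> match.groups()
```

('gpuu0',)

The match spans [0:7] → '|gpuu0|'.
Captured: group 1 = 'gpuu0'.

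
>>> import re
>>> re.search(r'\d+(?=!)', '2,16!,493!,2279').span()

(2, 4)

Lookahead/lookbehind check context without consuming it, so the matched span excludes the asserted characters.
The match spans [2:4] → '16'.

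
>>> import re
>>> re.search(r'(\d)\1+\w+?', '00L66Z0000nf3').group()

After group 1 captures some text, `\1` only succeeds where that same text appears again.
`re.search` tries every starting position until one works.
The match spans [0:3] → '00L'.
Captured: group 1 = '0'.

'00L'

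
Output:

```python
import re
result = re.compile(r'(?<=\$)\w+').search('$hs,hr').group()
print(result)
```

hs

The lookaround is zero-width — it requires the adjacent text to match without consuming it, so the asserted text isn't part of the match.
`re.search` scans for the first position where the pattern succeeds.
The match spans [1:3] → 'hs'.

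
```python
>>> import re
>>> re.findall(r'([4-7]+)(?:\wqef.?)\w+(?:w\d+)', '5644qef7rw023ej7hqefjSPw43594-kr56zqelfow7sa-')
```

['564']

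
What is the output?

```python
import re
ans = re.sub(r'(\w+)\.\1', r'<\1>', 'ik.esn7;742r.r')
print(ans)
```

After group 1 captures some text, `\1` only succeeds where that same text appears again.
`\1` in the replacement pulls in group 1's text for each match.

ik.esn7;742<r>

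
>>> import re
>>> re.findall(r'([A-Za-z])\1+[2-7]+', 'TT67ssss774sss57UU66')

A backreference is literal: `\1` must see the identical characters the first group matched.
Scanning left to right: at [0:4] match 'TT67', group 1 = 'T'; at [4:11] match 'ssss774', group 1 = 's'; at [11:16] match 'sss57', group 1 = 's'; at [16:20] match 'UU66', group 1 = 'U'.
One capturing group, so `findall` returns just the captured substring from each match — 4 in all.

['T', 's', 's', 'U']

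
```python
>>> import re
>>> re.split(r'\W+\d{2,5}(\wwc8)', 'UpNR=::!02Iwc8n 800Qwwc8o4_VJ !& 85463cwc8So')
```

['UpNR', 'Iwc8', 'n 800Qwwc8o4_VJ', 'cwc8', 'So']

Pattern: one or more of a non-word character, then 2 to 5 of a digit; then a word character, then the literal 'wc8' (captured).
Matches to split on: at [4:14] → '=::!02Iwc8'; at [29:42] → ' !& 85463cwc8'.
`re.split` interleaves the captured-group text with the surrounding fragments.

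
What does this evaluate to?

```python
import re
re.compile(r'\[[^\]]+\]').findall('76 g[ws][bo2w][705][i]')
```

['[ws]', '[bo2w]', '[705]', '[i]']

Matches: at [4:8] → '[ws]'; at [8:14] → '[bo2w]'; at [14:19] → '[705]'; at [19:22] → '[i]'.
With no groups in the pattern, `findall` gives back each whole match — 4 here.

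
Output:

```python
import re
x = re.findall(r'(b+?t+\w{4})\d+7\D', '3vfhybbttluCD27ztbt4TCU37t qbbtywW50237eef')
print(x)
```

Pattern: one or more of the literal 'b' (lazy), then one or more of the literal 't', then exactly 4 of a word character (captured); then one or more of a digit, then a literal '7'; then a non-digit.
Scanning left to right: at [5:16] match 'bbttluCD27z', group 1 = 'bbttluCD'; at [17:26] match 'bt4TCU37t', group 1 = 'bt4TCU'; at [28:40] match 'bbtywW50237e', group 1 = 'bbtywW5'.
Because there's exactly one group, `findall` drops the full match and keeps group 1 from each hit.

['bbttluCD', 'bt4TCU', 'bbtywW5']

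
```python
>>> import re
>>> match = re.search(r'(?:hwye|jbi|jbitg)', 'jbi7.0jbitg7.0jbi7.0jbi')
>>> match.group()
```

'jbi'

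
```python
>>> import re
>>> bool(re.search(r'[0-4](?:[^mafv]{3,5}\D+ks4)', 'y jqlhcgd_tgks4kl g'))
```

Pattern: a character in [0-4]; then 3 to 5 of any character except [mafv], then one or more of a non-digit, then the literal 'ks4' (non-capturing group).
Here the pattern never matches, so the call returns None, and `bool(None)` is False.

False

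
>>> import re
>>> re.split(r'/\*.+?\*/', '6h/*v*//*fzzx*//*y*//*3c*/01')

['6h', '', '', '', '01']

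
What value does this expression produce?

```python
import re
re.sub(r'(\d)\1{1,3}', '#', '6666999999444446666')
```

`\1` has to match the exact text group 1 already captured.
Every occurrence is swapped for '#'.

'####4#'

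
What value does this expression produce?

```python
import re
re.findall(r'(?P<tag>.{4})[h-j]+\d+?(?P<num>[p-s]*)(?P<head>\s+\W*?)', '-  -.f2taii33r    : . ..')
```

The pattern matches exactly 4 of any character (captured as 'tag'); then one or more of a character in [h-j]; then one or more of a digit (lazy); then zero or more of a character in [p-s] (captured as 'num'); then one or more of whitespace, then zero or more of a non-word character (lazy) (captured as 'head').
With 3 capturing groups, `findall` returns a 3-tuple per match.

[('f2ta', 'r', '    ')]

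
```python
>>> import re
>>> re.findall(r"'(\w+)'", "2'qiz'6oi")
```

['qiz']

Walking the string: at [1:6] match "'qiz'", group 1 = 'qiz'.
Because there's exactly one group, `findall` drops the full match and keeps group 1 from the one hit.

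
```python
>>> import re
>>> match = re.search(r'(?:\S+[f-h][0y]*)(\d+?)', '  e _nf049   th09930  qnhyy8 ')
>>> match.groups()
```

The match spans [4:9] → '_nf04'.
Captured: group 1 = '4'.

('4',)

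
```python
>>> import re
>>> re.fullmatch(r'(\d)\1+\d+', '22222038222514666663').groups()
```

('2',)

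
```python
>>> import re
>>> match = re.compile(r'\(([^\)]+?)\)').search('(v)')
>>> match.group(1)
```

The match spans [0:3] → '(v)'.
Captured: group 1 = 'v'.

'v'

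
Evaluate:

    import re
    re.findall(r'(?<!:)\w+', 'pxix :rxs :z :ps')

['pxix', 'xs', 's']

The negative lookaround is zero-width — it rules out positions where the adjacent text would match, without consuming anything.
Scanning left to right: at [0:4] → 'pxix'; at [7:9] → 'xs'; at [15:16] → 's'.
Since nothing is captured, `findall` lists the 3 matched substrings directly.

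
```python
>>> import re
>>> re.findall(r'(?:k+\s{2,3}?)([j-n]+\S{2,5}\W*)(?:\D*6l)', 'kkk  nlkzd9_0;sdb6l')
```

This matches one or more of a literal 'k', then 2 to 3 of whitespace (lazy) (non-capturing group); then one or more of a character in [j-n], then 2 to 5 of a non-whitespace character, then zero or more of a non-word character (captured); then zero or more of a non-digit, then the literal '6l' (non-capturing group).
Matches: at [0:19] match 'kkk  nlkzd9_0;sdb6l', group 1 = 'nlkzd9_0;'.
`findall` collects group 1 from the one match (1 total).

['nlkzd9_0;']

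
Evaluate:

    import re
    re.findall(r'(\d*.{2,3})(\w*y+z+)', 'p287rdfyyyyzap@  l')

[('p28', '7rdfyyyyz')]

This matches zero or more of a digit, then 2 to 3 of any character (captured); then zero or more of a word character, then one or more of the literal 'y', then one or more of a literal 'z' (captured).
Multiple groups make `findall` return tuples — one 2-tuple for the one match.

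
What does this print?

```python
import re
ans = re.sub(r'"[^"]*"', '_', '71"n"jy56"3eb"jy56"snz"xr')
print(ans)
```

71_jy56_jy56_xr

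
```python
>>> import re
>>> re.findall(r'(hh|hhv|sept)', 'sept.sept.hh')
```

['sept', 'sept', 'hh']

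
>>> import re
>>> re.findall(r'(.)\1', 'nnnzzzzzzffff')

['n', 'z', 'z', 'z', 'f', 'f']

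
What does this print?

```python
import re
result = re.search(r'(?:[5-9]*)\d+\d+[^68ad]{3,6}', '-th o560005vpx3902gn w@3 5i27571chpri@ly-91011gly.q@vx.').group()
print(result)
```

Pattern: zero or more of a character in [5-9] (non-capturing group); then one or more of a digit, then one or more of a digit; then 3 to 6 of any character except [68ad].
`search` walks the string left to right and returns the first match it finds.
The match spans [5:17] → '560005vpx390'.

560005vpx390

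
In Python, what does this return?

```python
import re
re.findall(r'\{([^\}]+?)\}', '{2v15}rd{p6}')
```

['2v15', 'p6']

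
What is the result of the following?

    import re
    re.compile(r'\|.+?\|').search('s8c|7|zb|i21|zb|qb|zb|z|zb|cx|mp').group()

'|7|'

The match spans [3:6] → '|7|'.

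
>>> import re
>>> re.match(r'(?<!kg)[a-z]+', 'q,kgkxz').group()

`re.match` won't scan ahead — the pattern has to work from the very first character.
The match spans [0:1] → 'q'.

'q'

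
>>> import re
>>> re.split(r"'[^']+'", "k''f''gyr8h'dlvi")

["k'", '', 'dlvi']

Matches to split on: at [2:5] → "'f'"; at [5:12] → "'gyr8h'".
Each match becomes a cut point; 3 segments remain.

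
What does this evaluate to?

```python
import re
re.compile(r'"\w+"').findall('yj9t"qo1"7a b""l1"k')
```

Scanning left to right: at [4:9] → '"qo1"'; at [14:18] → '"l1"'.
No capturing groups, so `findall` returns the 2 full match strings.

['"qo1"', '"l1"']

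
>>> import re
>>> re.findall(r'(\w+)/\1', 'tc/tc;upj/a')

`\1` is not a pattern — it's the concrete string captured by group 1, re-applied verbatim.
Walking the string: at [0:5] match 'tc/tc', group 1 = 'tc'.
`findall` collects group 1 from the one match (1 total).

['tc']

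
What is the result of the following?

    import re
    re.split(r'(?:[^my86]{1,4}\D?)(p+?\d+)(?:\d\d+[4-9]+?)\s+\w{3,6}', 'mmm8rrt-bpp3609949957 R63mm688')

['mmm8', 'pp3609949', '88']

`re.split` interleaves the captured-group text with the surrounding fragments.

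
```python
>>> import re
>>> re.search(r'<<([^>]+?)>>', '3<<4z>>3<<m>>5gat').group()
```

`re.search` scans for the first position where the pattern succeeds.
The match spans [1:7] → '<<4z>>'.
Captured: group 1 = '4z'.

'<<4z>>'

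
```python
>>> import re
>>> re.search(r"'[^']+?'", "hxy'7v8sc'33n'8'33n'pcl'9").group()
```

`re.search` scans for the first position where the pattern succeeds.
The match spans [3:10] → "'7v8sc'".

"'7v8sc'"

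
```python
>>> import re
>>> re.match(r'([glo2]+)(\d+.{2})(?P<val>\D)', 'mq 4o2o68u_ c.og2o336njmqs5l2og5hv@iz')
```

None

With `match`, the pattern is implicitly anchored at the beginning.
Here position 0 doesn't satisfy it, so the call returns None.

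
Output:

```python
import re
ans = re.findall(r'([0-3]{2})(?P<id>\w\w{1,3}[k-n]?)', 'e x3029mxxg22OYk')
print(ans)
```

Pattern: exactly 2 of a character in [0-3] (captured); then a word character, then 1 to 3 of a word character, then optionally a character in [k-n] (captured as 'id').
Walking the string: at [3:9] match '3029mx', groups = ('30', '29mx'); at [11:16] match '22OYk', groups = ('22', 'OYk').
With 2 capturing groups, `findall` returns a 2-tuple per match.

[('30', '29mx'), ('22', 'OYk')]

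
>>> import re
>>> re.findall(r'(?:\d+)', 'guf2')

['2']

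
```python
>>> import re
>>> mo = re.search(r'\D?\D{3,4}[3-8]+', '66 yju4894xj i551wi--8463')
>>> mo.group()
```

' yju48'

Pattern: optionally a non-digit, then 3 to 4 of a non-digit; then one or more of a character in [3-8].
The match spans [2:8] → ' yju48'.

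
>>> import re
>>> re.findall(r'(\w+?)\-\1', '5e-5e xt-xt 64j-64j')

`\1` is not a pattern — it's the concrete string captured by group 1, re-applied verbatim.
Walking the string: at [0:5] match '5e-5e', group 1 = '5e'; at [6:11] match 'xt-xt', group 1 = 'xt'; at [12:19] match '64j-64j', group 1 = '64j'.
One capturing group, so `findall` returns just the captured substring from each match — 3 in all.

['5e', 'xt', '64j']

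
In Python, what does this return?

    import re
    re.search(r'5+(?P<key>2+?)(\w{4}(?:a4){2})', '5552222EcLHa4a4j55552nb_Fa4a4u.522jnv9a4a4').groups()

('2222', 'EcLHa4a4')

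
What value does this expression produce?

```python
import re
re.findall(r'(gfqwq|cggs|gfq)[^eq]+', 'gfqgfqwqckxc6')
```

['gfq']

Scanning left to right: at [0:5] match 'gfqgf', group 1 = 'gfq'.
Because there's exactly one group, `findall` drops the full match and keeps group 1 from the one hit.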